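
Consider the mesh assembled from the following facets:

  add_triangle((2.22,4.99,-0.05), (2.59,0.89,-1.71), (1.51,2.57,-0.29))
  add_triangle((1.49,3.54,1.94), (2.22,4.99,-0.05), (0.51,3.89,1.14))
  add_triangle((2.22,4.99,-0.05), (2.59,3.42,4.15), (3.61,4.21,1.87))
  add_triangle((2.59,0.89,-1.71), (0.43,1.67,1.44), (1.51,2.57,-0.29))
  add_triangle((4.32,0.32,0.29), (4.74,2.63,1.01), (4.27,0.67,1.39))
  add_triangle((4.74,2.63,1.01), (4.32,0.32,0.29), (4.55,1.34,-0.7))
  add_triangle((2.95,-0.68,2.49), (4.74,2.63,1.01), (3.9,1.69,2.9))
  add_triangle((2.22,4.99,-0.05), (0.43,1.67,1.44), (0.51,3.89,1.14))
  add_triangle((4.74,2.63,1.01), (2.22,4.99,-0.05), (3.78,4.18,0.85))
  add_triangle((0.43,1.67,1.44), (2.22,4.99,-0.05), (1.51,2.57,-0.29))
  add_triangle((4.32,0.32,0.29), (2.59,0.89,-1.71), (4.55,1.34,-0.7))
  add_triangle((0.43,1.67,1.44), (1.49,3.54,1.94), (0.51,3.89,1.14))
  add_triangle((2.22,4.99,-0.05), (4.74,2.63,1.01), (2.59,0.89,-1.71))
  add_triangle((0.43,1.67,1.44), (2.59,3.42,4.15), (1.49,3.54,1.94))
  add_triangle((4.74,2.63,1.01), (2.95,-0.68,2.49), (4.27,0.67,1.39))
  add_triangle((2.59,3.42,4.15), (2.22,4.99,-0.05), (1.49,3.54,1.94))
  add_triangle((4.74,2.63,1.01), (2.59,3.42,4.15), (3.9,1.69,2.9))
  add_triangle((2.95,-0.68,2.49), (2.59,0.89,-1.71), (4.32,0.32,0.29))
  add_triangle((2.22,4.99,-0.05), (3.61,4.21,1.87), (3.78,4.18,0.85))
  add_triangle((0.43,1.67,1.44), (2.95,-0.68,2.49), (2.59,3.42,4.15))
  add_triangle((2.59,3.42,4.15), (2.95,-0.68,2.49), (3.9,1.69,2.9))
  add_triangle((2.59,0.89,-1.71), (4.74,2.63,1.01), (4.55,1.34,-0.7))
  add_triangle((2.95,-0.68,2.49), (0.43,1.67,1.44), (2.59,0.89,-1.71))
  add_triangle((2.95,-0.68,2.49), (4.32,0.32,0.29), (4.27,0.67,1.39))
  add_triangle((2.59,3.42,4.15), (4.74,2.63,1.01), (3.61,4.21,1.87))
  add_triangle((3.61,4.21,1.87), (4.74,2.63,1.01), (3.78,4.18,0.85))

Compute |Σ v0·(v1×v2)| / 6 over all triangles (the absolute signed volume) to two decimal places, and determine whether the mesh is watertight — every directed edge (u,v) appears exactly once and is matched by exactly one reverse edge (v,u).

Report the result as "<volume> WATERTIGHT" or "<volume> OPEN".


39.10 WATERTIGHT

Per-triangle v0·(v1×v2)/6:
  t1: -0.0365
  t2: +1.9221
  t3: +4.3455
  t4: -1.0618
  t5: +1.6342
  t6: +2.1493
  t7: +3.0899
  t8: -1.1719
  t9: +0.9928
  t10: -0.3754
  t11: +0.8550
  t12: +0.5088
  t13: +6.9416
  t14: +0.7227
  t15: +1.6199
  t16: +2.0509
  t17: +4.5882
  t18: +0.0666
  t19: +1.7655
  t20: +0.4190
  t21: +3.2738
  t22: +1.3952
  t23: -4.1764
  t24: +1.2975
  t25: +4.5490
  t26: +1.7334
Σ = +39.0990 → |volume| = 39.10

Directed edges: 78 total, each appears once with its reverse present → watertight.


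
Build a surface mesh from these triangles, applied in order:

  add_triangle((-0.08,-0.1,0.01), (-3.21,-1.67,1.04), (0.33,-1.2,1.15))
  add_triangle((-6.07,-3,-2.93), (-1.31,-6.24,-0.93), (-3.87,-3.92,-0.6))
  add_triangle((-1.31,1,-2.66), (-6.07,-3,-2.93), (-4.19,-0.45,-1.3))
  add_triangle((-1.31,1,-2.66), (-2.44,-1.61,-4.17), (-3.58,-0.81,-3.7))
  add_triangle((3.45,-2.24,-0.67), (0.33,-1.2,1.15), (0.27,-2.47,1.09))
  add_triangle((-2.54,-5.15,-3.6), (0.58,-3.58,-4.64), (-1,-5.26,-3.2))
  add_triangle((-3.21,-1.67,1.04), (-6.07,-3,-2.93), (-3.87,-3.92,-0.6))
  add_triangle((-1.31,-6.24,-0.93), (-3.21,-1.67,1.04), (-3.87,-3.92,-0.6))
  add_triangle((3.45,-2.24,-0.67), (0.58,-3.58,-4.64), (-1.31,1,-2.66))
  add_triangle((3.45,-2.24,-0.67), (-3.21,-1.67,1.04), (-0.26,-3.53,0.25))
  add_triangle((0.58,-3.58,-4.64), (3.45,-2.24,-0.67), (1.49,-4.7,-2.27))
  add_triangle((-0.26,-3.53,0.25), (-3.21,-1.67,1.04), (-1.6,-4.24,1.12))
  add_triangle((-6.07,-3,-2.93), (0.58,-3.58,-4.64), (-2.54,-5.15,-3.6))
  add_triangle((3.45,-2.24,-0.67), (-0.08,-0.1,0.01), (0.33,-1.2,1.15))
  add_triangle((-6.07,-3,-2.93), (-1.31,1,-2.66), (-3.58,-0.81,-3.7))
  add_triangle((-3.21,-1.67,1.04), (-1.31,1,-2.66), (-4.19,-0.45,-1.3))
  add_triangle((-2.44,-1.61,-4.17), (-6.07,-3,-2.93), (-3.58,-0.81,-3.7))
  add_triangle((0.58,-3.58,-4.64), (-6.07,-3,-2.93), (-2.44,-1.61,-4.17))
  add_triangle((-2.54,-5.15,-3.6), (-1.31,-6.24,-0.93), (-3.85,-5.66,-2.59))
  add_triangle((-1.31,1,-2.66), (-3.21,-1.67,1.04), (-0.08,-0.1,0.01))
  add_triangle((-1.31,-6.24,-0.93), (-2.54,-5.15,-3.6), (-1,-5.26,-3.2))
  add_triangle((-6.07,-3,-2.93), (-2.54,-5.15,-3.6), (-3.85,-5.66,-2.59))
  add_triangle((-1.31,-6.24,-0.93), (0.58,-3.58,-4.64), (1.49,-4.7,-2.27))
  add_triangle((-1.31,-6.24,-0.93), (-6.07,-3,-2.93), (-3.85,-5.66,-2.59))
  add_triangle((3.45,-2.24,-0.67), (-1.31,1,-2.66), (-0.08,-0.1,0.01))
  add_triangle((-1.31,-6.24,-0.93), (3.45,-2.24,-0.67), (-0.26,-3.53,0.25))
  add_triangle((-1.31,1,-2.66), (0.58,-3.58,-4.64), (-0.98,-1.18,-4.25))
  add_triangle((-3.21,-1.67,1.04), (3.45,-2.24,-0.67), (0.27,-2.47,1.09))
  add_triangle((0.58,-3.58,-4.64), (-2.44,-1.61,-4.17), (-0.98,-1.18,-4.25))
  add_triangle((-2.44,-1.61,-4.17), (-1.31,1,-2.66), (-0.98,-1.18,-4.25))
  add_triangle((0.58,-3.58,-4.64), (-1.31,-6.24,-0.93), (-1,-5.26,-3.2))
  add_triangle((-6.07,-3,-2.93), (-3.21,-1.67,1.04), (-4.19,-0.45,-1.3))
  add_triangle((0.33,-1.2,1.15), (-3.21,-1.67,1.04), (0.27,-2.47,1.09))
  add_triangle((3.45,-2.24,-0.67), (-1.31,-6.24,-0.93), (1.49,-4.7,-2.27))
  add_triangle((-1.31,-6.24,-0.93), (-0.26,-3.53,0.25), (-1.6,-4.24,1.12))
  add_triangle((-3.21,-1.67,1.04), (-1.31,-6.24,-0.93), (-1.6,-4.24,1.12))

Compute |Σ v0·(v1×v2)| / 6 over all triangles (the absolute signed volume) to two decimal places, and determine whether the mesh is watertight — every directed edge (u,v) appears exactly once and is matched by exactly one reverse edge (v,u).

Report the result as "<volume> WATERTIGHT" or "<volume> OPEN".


121.03 WATERTIGHT

Per-triangle v0·(v1×v2)/6:
  t1: -0.0509
  t2: +7.7789
  t3: +4.5291
  t4: +2.0994
  t5: +0.9544
  t6: +3.8851
  t7: +5.1514
  t8: +4.1313
  t9: +5.7573
  t10: +0.4554
  t11: +6.0685
  t12: -0.7905
  t13: +10.0988
  t14: -0.1092
  t15: +1.3186
  t16: -0.4638
  t17: +3.7102
  t18: +9.6936
  t19: +5.1912
  t20: -0.1107
  t21: +3.9727
  t22: +6.1409
  t23: +8.4037
  t24: +3.0078
  t25: -0.2551
  t26: +3.3324
  t27: +0.9010
  t28: +1.9164
  t29: +2.9285
  t30: +2.0438
  t31: +2.9006
  t32: +4.3071
  t33: +0.8913
  t34: +5.5332
  t35: +1.4495
  t36: +4.2583
Σ = +121.0301 → |volume| = 121.03

Directed edges: 108 total, each appears once with its reverse present → watertight.


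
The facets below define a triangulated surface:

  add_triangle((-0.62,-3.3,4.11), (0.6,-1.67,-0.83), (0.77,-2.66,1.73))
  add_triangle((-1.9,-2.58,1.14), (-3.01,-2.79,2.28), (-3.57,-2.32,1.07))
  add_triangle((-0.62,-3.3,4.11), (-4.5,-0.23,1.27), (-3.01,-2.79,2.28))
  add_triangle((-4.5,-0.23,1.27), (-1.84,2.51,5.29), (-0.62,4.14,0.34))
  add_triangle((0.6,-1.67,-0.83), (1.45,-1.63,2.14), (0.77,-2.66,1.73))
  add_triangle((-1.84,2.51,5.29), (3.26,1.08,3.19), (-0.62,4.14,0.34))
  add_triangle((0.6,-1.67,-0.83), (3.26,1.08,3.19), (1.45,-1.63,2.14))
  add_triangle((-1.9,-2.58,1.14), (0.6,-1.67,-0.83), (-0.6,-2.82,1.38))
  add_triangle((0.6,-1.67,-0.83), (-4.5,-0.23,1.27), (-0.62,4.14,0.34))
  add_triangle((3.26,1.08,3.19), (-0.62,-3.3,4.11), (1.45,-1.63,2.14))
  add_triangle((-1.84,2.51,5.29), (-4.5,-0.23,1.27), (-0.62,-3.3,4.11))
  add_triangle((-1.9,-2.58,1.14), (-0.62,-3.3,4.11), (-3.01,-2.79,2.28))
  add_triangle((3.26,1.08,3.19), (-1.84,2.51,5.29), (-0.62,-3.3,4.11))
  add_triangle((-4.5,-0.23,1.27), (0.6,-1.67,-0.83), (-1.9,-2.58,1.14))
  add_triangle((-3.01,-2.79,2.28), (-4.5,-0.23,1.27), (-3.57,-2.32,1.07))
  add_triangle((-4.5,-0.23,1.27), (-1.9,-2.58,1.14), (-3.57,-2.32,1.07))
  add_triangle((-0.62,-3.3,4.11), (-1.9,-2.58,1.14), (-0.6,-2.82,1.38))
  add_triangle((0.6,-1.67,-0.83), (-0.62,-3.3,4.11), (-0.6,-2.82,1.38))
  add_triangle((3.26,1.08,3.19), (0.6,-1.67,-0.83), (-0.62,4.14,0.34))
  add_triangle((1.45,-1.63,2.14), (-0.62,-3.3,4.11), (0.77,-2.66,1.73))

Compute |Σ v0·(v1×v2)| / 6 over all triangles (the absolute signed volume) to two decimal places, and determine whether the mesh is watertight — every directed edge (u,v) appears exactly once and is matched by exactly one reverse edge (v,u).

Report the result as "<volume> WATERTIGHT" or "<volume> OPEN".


97.74 WATERTIGHT

Per-triangle v0·(v1×v2)/6:
  t1: +1.2367
  t2: +0.8198
  t3: +4.2735
  t4: +14.6041
  t5: +0.8867
  t6: +15.1360
  t7: +2.3571
  t8: +1.1010
  t9: +1.8566
  t10: +4.1958
  t11: +19.3794
  t12: +1.9045
  t13: +19.9166
  t14: +2.0004
  t15: +2.1698
  t16: -0.8516
  t17: +1.5797
  t18: +1.1839
  t19: +2.3846
  t20: +1.6057
Σ = +97.7403 → |volume| = 97.74

Directed edges: 60 total, each appears once with its reverse present → watertight.


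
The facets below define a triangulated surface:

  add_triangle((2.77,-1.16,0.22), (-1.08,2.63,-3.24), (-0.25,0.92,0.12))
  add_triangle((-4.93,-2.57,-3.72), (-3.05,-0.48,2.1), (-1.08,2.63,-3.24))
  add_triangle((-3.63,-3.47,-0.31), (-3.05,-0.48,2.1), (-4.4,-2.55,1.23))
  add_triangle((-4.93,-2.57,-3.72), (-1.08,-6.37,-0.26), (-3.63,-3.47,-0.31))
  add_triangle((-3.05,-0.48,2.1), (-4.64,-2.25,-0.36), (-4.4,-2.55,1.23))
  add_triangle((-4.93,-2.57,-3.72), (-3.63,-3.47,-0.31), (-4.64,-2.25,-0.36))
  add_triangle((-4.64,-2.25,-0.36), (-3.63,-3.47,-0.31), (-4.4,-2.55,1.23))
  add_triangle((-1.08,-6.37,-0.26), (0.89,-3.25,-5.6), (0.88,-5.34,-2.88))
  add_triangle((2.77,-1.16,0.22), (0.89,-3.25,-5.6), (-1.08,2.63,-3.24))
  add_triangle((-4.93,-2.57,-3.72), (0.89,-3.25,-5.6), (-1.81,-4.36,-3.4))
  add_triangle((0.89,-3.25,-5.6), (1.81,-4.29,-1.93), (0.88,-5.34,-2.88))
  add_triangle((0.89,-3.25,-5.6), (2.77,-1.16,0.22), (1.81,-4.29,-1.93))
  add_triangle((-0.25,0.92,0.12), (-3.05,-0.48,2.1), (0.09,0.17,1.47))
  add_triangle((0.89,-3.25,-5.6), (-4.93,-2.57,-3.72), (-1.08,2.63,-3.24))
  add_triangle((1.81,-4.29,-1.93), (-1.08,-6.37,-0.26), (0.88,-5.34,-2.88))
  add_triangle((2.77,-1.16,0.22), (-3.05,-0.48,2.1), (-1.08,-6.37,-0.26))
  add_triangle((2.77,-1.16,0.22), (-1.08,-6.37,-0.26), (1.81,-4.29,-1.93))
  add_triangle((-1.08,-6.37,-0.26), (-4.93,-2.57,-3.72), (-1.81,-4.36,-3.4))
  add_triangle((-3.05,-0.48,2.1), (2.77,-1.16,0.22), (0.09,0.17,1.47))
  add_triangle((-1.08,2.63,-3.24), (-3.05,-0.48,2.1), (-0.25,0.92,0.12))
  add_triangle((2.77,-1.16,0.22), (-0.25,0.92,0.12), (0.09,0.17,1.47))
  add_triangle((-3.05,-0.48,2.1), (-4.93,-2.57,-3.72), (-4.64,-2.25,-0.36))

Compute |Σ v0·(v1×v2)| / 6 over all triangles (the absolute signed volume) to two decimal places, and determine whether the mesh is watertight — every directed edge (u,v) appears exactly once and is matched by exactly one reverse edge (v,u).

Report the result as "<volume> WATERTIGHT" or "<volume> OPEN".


Per-triangle v0·(v1×v2)/6:
  t1: +1.3279
  t2: +13.7592
  t3: -0.0011
  t4: +10.8707
  t5: +1.9664
  t6: +4.4090
  t7: +2.0868
  t8: +6.2906
  t9: +9.8911
  t10: +11.3977
  t11: +3.8978
  t12: +6.4920
  t13: +0.7512
  t14: +23.8544
  t15: +3.8447
  t16: +7.5185
  t17: +6.2474
  t18: +11.2640
  t19: +1.4113
  t20: +1.8685
  t21: +0.5372
  t22: +2.2543
Σ = +131.9396 → |volume| = 131.94

Directed edges: 66 total; 6 unmatched, e.g. (-3.63,-3.47,-0.31)→(-3.05,-0.48,2.1) → open.

131.94 OPEN


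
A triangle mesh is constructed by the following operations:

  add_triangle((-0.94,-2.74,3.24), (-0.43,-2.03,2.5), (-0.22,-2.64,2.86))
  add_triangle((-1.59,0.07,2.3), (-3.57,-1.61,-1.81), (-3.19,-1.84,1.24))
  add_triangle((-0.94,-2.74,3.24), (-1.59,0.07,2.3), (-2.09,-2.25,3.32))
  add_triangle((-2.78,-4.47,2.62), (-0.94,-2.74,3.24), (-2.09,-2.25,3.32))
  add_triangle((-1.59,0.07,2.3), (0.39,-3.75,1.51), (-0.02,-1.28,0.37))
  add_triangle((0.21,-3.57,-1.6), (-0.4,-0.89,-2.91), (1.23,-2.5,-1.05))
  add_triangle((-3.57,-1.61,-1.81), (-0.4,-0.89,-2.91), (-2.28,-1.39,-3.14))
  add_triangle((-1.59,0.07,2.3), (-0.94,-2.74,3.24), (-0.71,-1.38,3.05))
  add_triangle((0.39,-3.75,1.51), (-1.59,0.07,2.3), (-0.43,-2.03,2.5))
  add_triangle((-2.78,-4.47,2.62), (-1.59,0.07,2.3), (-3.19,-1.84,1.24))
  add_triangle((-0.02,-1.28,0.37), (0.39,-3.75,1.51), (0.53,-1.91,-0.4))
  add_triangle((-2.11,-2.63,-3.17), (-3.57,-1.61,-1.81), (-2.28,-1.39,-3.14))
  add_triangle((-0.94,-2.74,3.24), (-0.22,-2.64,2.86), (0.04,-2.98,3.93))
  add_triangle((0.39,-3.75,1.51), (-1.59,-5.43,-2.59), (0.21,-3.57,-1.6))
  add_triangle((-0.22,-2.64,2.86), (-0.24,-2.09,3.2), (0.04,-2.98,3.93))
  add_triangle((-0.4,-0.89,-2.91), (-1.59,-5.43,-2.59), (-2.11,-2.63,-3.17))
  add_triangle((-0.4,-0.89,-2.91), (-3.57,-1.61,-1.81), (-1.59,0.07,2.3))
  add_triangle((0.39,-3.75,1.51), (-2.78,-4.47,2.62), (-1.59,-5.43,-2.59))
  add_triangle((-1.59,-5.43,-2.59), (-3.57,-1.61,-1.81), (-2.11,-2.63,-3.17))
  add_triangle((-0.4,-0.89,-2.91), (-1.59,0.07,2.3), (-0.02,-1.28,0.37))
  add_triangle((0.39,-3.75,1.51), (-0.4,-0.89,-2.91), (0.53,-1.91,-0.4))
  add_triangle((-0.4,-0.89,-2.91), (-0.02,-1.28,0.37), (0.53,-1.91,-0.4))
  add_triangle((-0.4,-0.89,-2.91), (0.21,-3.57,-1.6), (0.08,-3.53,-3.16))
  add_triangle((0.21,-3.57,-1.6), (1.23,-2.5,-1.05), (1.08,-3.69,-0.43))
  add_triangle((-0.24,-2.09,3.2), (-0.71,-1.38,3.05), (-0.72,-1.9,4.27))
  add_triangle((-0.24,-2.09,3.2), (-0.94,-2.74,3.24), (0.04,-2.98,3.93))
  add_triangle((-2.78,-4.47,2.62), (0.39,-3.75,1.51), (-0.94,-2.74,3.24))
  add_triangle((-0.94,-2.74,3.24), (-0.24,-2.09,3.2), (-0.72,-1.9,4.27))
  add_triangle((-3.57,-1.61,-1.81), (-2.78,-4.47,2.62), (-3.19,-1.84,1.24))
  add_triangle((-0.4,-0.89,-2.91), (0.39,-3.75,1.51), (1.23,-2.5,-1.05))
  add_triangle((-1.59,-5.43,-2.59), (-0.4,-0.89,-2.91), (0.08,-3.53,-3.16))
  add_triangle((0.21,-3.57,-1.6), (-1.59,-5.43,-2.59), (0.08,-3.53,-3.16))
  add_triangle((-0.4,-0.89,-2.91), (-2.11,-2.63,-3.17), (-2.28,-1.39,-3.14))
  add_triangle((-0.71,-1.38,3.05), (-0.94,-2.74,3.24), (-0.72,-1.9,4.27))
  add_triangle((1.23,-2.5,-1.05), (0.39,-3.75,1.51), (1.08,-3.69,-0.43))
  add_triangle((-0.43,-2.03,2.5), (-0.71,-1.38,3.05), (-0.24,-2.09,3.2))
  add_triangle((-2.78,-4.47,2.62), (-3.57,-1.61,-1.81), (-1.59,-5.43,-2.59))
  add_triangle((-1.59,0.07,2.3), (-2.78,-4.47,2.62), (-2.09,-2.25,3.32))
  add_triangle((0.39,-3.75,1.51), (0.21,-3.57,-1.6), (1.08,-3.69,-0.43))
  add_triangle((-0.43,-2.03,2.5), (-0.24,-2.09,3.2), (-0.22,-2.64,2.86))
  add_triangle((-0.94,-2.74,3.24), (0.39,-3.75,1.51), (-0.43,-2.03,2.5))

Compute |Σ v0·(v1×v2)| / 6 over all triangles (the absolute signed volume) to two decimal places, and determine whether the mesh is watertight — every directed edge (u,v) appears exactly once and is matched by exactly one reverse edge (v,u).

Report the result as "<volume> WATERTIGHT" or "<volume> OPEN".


61.81 OPEN

Per-triangle v0·(v1×v2)/6:
  t1: -0.0630
  t2: +2.0799
  t3: +0.9482
  t4: +1.9799
  t5: -0.3667
  t6: +1.5991
  t7: -0.2550
  t8: +0.7879
  t9: -0.7315
  t10: +3.3712
  t11: -0.1420
  t12: +1.5293
  t13: +0.2542
  t14: +3.6092
  t15: -0.1391
  t16: +2.7723
  t17: -0.0437
  t18: +10.7913
  t19: +4.1080
  t20: -1.2662
  t21: +1.0368
  t22: -0.4567
  t23: -0.2340
  t24: +0.7524
  t25: -0.0977
  t26: +0.2650
  t27: +3.7055
  t28: +0.4634
  t29: +4.5057
  t30: -2.6146
  t31: +2.6912
  t32: +1.7808
  t33: +1.1397
  t34: +0.1744
  t35: +0.2665
  t36: -0.1811
  t37: +14.7132
  t38: +1.2309
  t39: +1.5149
  t40: -0.0987
  t41: +0.4320
Σ = +61.8130 → |volume| = 61.81

Directed edges: 123 total; 3 unmatched, e.g. (-0.71,-1.38,3.05)→(-1.59,0.07,2.3) → open.


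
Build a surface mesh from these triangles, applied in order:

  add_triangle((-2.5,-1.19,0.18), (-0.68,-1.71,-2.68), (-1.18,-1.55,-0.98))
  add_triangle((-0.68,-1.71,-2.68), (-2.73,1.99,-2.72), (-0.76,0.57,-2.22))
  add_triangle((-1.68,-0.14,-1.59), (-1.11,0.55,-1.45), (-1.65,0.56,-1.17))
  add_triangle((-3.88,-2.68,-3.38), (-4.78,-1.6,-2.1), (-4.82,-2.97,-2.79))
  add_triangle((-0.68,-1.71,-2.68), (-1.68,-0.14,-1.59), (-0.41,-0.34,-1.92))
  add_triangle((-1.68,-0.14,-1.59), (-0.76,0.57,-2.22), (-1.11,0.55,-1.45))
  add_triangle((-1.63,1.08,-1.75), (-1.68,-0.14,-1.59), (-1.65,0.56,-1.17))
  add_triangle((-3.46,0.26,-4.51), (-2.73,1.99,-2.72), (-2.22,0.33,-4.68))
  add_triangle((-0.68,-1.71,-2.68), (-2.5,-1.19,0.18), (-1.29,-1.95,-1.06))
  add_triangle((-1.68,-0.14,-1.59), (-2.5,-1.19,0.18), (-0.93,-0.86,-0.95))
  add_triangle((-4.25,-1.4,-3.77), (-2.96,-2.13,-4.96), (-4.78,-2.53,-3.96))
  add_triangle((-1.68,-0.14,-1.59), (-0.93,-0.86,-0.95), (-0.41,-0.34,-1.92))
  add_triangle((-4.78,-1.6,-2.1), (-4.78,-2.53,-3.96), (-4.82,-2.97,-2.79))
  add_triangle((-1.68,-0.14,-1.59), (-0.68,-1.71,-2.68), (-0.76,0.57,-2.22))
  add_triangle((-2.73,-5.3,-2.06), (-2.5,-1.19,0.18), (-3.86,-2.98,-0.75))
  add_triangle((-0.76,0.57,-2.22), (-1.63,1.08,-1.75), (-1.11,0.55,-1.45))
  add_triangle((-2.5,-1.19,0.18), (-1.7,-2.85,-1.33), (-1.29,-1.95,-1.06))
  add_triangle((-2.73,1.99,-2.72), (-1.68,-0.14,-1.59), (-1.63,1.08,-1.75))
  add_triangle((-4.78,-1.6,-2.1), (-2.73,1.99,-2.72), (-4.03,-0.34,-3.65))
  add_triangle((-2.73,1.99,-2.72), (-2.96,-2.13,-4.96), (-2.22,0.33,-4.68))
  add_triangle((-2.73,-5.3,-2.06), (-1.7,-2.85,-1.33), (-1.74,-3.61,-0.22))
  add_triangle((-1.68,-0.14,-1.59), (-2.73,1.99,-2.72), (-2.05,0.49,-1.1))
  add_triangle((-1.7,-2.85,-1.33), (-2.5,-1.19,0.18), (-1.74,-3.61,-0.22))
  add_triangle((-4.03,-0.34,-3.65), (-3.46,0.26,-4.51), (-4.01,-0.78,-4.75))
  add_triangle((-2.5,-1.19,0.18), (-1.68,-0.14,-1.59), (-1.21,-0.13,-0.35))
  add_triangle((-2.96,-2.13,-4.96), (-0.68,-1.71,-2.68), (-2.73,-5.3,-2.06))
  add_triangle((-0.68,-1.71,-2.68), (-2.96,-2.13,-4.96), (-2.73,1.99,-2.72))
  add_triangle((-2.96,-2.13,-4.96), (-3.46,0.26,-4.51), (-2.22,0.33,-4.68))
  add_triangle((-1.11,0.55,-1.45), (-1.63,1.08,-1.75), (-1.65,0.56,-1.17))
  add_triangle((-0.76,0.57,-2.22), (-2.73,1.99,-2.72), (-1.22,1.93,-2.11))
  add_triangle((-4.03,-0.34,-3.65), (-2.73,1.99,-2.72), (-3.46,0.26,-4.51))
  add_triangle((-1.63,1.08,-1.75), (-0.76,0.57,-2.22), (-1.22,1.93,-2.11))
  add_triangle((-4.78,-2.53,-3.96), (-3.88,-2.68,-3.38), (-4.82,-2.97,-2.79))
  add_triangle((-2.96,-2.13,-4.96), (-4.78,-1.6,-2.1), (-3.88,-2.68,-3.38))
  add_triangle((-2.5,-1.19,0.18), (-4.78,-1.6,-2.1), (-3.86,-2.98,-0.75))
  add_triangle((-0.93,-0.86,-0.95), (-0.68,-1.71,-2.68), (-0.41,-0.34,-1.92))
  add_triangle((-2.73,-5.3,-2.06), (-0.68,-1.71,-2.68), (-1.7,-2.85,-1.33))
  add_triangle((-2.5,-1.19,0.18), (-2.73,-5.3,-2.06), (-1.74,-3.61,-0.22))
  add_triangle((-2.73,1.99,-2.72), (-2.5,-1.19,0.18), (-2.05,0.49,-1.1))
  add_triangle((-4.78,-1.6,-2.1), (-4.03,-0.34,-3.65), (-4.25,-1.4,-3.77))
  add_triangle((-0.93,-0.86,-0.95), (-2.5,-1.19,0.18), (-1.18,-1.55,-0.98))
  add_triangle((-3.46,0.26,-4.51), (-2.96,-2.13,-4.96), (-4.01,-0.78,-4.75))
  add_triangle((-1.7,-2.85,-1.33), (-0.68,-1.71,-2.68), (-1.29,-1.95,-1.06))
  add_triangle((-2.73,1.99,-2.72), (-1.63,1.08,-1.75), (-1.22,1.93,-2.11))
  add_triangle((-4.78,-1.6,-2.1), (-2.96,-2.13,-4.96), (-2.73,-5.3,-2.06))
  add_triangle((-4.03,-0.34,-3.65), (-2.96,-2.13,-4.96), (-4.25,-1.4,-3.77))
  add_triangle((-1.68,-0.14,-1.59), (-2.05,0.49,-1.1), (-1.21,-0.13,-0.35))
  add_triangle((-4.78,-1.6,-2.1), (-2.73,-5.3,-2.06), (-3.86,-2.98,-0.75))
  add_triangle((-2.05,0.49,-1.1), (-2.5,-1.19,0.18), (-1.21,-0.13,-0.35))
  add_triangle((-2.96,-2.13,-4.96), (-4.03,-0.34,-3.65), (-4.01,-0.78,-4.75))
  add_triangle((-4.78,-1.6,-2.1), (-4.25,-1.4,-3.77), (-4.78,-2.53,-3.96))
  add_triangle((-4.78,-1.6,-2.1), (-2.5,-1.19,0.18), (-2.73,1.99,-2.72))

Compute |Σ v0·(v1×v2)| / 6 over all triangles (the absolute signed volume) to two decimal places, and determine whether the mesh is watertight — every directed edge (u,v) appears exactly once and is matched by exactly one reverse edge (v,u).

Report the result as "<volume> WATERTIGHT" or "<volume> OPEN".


38.64 OPEN

Per-triangle v0·(v1×v2)/6:
  t1: +0.5086
  t2: +1.4826
  t3: -0.1485
  t4: -1.0708
  t5: +0.5348
  t6: -0.1991
  t7: +0.1738
  t8: +1.9175
  t9: -0.8531
  t10: -0.5770
  t11: +1.8089
  t12: -0.3297
  t13: +1.5120
  t14: -1.0559
  t15: +0.6391
  t16: -0.0754
  t17: -0.1719
  t18: -0.0823
  t19: +3.1257
  t20: -3.6364
  t21: -0.2190
  t22: -0.5469
  t23: -1.3898
  t24: +0.8228
  t25: -0.1978
  t26: +4.0493
  t27: +1.8886
  t28: +2.5269
  t29: -0.0677
  t30: +0.6861
  t31: +1.9607
  t32: -0.4134
  t33: +0.6556
  t34: -2.5065
  t35: +1.4529
  t36: -0.2636
  t37: -0.4524
  t38: +2.0400
  t39: +0.0713
  t40: +1.4957
  t41: -0.2336
  t42: +1.3340
  t43: -0.1376
  t44: -0.1037
  t45: +12.0067
  t46: +1.6943
  t47: -0.1540
  t48: +4.4623
  t49: -0.0351
  t50: +0.7360
  t51: +1.4433
  t52: +2.5294
Σ = +38.6377 → |volume| = 38.64

Directed edges: 156 total; 6 unmatched, e.g. (-0.68,-1.71,-2.68)→(-1.18,-1.55,-0.98) → open.


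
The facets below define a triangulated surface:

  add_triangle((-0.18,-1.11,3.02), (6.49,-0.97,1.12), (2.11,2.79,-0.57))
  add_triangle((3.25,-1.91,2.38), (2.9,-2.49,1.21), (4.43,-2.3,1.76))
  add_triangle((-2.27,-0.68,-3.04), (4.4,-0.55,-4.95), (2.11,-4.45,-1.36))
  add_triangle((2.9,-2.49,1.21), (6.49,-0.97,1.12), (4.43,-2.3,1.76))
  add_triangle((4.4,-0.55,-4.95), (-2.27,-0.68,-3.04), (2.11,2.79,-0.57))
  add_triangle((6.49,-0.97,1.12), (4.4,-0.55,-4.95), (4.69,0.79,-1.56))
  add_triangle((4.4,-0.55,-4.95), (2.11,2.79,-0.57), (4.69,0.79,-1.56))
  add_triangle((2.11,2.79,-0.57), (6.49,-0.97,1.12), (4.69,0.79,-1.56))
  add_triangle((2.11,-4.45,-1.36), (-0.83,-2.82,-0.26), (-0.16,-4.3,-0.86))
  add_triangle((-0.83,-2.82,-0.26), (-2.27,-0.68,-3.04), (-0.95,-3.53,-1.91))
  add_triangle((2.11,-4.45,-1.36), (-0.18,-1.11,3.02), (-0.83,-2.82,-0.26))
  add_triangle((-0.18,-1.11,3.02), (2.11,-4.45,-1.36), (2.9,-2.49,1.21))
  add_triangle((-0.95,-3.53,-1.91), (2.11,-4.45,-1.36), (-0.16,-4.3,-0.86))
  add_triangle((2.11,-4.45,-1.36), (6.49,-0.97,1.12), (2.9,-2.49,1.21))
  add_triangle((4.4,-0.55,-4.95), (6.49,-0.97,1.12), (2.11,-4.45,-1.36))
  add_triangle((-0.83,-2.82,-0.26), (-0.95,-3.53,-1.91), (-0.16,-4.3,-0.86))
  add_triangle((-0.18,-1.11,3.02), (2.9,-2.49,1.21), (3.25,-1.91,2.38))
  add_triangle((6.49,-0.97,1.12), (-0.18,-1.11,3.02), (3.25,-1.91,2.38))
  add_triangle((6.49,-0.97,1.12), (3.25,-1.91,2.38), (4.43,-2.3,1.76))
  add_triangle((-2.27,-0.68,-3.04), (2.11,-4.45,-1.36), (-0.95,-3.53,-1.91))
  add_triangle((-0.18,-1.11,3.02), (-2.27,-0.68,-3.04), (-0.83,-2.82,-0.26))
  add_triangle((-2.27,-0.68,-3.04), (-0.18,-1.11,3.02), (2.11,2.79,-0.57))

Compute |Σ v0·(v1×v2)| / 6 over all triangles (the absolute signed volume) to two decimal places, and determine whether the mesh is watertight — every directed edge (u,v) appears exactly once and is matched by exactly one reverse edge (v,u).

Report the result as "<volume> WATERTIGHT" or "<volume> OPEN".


124.12 WATERTIGHT

Per-triangle v0·(v1×v2)/6:
  t1: +9.0997
  t2: +0.7818
  t3: +17.8888
  t4: +0.9575
  t5: +11.2519
  t6: +8.9318
  t7: +6.5018
  t8: +6.4521
  t9: +0.2515
  t10: +1.6660
  t11: +5.0840
  t12: +5.3161
  t13: +2.2393
  t14: +7.0086
  t15: +25.7345
  t16: +0.8040
  t17: +1.9431
  t18: +2.4633
  t19: +1.6892
  t20: +3.9132
  t21: +2.8322
  t22: +1.3056
Σ = +124.1161 → |volume| = 124.12

Directed edges: 66 total, each appears once with its reverse present → watertight.


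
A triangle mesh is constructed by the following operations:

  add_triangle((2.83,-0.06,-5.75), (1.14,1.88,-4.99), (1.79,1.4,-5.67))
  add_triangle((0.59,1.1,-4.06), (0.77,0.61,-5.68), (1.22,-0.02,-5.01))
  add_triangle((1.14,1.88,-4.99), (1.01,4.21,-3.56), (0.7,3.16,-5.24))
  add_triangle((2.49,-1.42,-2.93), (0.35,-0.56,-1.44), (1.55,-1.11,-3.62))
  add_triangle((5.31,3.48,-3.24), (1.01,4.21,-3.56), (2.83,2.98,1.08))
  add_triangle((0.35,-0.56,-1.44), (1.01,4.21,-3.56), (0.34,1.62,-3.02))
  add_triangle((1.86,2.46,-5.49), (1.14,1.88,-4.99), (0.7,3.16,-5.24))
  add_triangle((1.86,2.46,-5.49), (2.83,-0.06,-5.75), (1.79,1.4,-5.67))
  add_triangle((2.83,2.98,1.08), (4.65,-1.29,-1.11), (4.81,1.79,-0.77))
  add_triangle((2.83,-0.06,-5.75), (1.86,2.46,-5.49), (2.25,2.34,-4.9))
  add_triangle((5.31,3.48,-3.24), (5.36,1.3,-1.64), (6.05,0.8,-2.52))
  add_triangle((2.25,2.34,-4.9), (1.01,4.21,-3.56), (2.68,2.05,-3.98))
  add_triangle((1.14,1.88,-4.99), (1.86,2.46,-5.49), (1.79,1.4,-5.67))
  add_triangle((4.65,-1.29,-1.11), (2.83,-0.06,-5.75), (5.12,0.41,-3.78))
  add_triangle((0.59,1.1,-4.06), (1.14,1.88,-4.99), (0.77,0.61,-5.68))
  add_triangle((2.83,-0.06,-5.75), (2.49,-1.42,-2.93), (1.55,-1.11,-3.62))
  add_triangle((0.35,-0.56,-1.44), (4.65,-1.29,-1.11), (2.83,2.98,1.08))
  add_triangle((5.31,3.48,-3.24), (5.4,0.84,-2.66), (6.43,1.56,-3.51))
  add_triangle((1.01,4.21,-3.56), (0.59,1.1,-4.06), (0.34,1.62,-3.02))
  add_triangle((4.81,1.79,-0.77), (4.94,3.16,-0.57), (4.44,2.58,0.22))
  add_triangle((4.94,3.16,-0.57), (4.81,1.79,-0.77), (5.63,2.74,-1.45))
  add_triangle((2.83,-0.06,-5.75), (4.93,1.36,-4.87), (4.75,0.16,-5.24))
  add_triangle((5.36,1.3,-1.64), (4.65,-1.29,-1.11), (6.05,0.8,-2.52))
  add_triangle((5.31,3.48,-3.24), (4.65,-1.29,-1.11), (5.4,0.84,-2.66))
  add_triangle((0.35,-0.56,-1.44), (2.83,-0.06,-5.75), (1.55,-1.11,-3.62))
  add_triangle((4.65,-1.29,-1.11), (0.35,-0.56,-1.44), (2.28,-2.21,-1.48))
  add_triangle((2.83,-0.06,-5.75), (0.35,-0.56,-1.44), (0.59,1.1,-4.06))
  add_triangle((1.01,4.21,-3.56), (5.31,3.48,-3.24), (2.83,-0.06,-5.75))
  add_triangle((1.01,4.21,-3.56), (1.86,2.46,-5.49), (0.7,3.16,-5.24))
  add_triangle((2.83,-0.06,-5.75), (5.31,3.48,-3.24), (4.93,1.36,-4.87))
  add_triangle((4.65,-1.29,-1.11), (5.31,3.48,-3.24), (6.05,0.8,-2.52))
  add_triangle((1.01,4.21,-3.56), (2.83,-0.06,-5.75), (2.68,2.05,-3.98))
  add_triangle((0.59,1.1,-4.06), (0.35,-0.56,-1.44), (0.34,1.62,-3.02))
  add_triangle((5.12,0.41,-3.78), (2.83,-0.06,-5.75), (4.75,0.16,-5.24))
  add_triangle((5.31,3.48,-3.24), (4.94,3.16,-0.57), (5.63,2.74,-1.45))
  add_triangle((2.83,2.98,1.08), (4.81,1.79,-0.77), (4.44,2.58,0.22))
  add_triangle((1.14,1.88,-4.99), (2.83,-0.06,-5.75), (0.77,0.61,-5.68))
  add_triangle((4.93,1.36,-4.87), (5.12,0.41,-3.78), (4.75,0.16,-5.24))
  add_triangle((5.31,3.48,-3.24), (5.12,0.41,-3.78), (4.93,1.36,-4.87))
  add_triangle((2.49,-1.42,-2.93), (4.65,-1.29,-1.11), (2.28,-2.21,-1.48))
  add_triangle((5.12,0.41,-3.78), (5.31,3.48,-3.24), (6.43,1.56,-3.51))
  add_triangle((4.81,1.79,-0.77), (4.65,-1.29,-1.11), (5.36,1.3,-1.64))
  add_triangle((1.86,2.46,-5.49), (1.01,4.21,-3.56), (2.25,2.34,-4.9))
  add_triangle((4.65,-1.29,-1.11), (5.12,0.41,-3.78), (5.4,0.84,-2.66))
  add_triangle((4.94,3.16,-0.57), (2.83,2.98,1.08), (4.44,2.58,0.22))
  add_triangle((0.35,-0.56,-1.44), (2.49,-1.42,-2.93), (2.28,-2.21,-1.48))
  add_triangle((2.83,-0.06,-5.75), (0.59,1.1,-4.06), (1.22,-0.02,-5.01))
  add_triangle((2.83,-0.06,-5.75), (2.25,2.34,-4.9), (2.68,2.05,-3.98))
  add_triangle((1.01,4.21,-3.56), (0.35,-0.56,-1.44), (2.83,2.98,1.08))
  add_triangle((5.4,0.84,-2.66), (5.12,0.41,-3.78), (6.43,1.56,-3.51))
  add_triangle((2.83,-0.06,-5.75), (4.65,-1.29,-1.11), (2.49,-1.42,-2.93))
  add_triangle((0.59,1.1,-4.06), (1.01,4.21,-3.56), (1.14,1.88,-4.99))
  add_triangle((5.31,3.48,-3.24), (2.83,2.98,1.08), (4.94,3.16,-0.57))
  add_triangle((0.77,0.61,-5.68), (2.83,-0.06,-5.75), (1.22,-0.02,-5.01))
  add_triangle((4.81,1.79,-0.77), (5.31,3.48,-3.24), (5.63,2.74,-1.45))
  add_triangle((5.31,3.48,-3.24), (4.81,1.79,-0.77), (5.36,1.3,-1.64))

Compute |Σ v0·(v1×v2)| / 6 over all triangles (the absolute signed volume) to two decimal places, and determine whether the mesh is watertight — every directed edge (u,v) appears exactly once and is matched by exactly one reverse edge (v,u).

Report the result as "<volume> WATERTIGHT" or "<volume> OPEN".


Per-triangle v0·(v1×v2)/6:
  t1: -0.0125
  t2: -0.3609
  t3: -1.3800
  t4: +0.1722
  t5: +11.7451
  t6: -0.6261
  t7: +0.7593
  t8: +1.2364
  t9: +3.1473
  t10: +1.5396
  t11: +2.2729
  t12: +1.8235
  t13: +0.5320
  t14: +5.7610
  t15: +0.2410
  t16: +1.3853
  t17: -3.3283
  t18: +0.5039
  t19: +0.4844
  t20: +0.8219
  t21: +0.6955
  t22: +2.4141
  t23: +1.6312
  t24: +1.6886
  t25: +0.2476
  t26: -1.3226
  t27: +1.1282
  t28: +17.6213
  t29: +2.4270
  t30: +3.5067
  t31: -0.3411
  t32: -4.4227
  t33: -0.0128
  t34: -0.2645
  t35: +1.9182
  t36: -0.2976
  t37: +2.9064
  t38: +1.6589
  t39: +3.7673
  t40: +2.3266
  t41: +2.6183
  t42: +1.6898
  t43: +1.4373
  t44: +2.6900
  t45: +1.0065
  t46: +0.5681
  t47: -1.3203
  t48: +1.9765
  t49: -4.0633
  t50: +0.7529
  t51: +4.1803
  t52: +0.7350
  t53: +2.6268
  t54: +0.7364
  t55: +0.5739
  t56: +2.2737
Σ = +82.4761 → |volume| = 82.48

Directed edges: 168 total, each appears once with its reverse present → watertight.

82.48 WATERTIGHT


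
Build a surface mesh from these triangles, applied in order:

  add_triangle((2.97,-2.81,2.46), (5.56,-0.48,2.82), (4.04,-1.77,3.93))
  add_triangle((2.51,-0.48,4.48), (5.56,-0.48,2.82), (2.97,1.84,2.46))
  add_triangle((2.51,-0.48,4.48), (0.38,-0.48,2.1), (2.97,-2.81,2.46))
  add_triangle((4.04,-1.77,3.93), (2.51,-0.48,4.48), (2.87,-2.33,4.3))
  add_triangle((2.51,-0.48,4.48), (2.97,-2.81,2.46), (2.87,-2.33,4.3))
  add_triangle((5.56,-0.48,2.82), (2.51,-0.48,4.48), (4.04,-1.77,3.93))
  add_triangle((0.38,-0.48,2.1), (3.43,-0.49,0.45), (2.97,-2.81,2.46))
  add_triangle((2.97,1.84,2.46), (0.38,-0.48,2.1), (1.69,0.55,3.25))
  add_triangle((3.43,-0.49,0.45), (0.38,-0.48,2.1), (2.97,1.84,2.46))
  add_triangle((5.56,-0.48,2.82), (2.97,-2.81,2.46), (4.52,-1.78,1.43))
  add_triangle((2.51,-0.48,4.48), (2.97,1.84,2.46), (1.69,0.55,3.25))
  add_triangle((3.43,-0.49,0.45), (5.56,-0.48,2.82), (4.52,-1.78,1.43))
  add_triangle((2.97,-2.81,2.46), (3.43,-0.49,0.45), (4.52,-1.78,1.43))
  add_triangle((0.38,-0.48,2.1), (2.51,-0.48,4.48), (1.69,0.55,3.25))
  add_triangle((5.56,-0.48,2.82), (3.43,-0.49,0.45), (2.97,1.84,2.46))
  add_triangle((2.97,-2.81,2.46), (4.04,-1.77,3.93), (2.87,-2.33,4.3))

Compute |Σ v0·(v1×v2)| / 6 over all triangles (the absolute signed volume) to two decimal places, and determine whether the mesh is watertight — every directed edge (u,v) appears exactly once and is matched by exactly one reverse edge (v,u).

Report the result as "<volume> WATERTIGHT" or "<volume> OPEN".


Per-triangle v0·(v1×v2)/6:
  t1: +3.1950
  t2: +6.4627
  t3: +1.8176
  t4: +2.1014
  t5: -1.3454
  t6: +3.7646
  t7: -2.2922
  t8: -0.2160
  t9: -3.1576
  t10: +3.2692
  t11: +1.2731
  t12: +1.5060
  t13: -0.2010
  t14: +0.5591
  t15: +2.3341
  t16: +1.8421
Σ = +20.9126 → |volume| = 20.91

Directed edges: 48 total, each appears once with its reverse present → watertight.

20.91 WATERTIGHT


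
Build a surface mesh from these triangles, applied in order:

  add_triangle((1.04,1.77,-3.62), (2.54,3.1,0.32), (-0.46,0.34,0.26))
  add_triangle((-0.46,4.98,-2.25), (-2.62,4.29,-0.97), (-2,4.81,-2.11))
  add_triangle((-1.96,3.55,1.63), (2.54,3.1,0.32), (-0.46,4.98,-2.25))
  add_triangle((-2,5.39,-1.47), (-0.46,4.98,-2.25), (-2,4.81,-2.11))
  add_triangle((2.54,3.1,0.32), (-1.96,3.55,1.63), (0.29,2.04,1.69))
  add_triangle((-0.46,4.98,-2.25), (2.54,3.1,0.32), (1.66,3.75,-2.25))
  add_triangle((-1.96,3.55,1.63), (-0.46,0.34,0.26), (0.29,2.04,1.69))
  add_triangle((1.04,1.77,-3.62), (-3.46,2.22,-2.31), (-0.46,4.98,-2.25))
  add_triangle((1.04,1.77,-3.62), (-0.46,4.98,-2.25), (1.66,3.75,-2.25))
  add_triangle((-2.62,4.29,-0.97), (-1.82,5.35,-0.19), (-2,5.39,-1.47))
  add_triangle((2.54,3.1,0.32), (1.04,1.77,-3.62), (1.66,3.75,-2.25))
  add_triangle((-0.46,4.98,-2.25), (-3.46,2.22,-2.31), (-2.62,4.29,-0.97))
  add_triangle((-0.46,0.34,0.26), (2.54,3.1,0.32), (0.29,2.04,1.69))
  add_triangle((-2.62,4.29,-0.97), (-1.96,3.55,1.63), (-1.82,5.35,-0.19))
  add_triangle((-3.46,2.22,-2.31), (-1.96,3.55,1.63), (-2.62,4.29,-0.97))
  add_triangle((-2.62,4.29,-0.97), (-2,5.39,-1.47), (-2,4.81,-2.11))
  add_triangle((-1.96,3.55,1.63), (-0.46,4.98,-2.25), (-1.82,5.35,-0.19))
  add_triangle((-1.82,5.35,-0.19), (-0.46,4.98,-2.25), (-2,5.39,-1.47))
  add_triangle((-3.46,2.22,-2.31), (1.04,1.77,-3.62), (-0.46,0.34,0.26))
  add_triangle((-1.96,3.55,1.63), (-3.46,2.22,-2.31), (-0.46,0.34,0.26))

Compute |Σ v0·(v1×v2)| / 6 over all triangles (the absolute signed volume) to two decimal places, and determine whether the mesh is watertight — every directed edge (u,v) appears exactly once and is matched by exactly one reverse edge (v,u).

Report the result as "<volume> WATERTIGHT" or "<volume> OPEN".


Per-triangle v0·(v1×v2)/6:
  t1: -1.4988
  t2: -1.1336
  t3: +9.9171
  t4: +1.1676
  t5: +2.8196
  t6: +4.1690
  t7: +0.2084
  t8: +8.9249
  t9: +4.1415
  t10: +1.2018
  t11: +2.2164
  t12: +5.0281
  t13: -0.4040
  t14: +2.3658
  t15: +3.3910
  t16: +0.7759
  t17: +0.5417
  t18: +1.7146
  t19: -0.9087
  t20: +0.6737
Σ = +45.3120 → |volume| = 45.31

Directed edges: 60 total, each appears once with its reverse present → watertight.

45.31 WATERTIGHT


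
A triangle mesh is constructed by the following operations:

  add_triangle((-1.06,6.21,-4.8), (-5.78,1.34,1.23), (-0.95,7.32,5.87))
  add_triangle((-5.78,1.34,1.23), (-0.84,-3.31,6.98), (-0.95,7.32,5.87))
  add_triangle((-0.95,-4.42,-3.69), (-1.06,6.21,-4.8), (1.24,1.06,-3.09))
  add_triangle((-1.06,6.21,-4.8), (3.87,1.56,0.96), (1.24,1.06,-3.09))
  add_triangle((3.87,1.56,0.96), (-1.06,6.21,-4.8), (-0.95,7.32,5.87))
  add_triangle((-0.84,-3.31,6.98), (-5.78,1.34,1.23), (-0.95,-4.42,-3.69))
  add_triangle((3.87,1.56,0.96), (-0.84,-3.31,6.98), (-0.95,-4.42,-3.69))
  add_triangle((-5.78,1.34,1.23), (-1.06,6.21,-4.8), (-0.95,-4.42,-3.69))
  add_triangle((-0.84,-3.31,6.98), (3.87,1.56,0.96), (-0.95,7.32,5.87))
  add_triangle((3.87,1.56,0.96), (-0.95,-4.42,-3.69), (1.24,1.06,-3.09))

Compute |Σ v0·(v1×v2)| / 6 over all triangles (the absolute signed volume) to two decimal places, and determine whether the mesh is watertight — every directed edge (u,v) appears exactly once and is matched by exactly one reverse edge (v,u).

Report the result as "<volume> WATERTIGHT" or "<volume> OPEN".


Per-triangle v0·(v1×v2)/6:
  t1: +66.9370
  t2: +65.6526
  t3: +14.4569
  t4: +12.9060
  t5: +48.6805
  t6: +43.5431
  t7: +25.3382
  t8: +44.8275
  t9: +47.4165
  t10: +10.0951
Σ = +379.8535 → |volume| = 379.85

Directed edges: 30 total, each appears once with its reverse present → watertight.

379.85 WATERTIGHT


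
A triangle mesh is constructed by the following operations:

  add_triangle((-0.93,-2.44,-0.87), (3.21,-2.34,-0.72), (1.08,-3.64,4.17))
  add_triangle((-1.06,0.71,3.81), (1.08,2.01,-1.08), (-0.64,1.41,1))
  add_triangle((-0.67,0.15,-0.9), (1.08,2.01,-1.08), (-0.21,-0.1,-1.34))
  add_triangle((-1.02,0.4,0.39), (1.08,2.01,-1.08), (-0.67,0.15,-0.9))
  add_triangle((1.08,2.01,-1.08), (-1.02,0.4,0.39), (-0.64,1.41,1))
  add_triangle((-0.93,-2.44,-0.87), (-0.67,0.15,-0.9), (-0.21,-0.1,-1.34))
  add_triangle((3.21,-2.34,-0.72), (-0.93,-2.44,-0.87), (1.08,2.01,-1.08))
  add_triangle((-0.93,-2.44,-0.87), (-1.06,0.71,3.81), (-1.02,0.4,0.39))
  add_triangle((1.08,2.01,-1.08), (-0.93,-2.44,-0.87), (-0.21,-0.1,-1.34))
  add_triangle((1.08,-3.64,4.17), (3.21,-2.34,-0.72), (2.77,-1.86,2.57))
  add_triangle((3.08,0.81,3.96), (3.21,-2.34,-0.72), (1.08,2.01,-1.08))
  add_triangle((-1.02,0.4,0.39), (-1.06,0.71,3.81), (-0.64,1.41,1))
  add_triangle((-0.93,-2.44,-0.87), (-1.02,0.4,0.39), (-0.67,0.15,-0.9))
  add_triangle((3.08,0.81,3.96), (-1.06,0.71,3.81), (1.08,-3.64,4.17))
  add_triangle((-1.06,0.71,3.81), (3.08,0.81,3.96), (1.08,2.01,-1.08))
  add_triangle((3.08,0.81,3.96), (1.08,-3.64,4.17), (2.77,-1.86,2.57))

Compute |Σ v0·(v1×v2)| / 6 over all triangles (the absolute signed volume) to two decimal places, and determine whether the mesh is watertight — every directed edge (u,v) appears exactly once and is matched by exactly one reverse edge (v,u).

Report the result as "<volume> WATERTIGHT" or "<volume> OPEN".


Per-triangle v0·(v1×v2)/6:
  t1: +9.0062
  t2: +1.1137
  t3: +0.3076
  t4: +0.4911
  t5: +0.4439
  t6: +0.3191
  t7: +3.0116
  t8: +1.5620
  t9: +0.2921
  t10: +5.2465
  t11: +8.3296
  t12: +0.6331
  t13: +0.5278
  t14: +11.8316
  t15: +5.8361
  t16: +5.6929
Σ = +54.6448 → |volume| = 54.64

Directed edges: 48 total; 6 unmatched, e.g. (1.08,-3.64,4.17)→(-0.93,-2.44,-0.87) → open.

54.64 OPEN


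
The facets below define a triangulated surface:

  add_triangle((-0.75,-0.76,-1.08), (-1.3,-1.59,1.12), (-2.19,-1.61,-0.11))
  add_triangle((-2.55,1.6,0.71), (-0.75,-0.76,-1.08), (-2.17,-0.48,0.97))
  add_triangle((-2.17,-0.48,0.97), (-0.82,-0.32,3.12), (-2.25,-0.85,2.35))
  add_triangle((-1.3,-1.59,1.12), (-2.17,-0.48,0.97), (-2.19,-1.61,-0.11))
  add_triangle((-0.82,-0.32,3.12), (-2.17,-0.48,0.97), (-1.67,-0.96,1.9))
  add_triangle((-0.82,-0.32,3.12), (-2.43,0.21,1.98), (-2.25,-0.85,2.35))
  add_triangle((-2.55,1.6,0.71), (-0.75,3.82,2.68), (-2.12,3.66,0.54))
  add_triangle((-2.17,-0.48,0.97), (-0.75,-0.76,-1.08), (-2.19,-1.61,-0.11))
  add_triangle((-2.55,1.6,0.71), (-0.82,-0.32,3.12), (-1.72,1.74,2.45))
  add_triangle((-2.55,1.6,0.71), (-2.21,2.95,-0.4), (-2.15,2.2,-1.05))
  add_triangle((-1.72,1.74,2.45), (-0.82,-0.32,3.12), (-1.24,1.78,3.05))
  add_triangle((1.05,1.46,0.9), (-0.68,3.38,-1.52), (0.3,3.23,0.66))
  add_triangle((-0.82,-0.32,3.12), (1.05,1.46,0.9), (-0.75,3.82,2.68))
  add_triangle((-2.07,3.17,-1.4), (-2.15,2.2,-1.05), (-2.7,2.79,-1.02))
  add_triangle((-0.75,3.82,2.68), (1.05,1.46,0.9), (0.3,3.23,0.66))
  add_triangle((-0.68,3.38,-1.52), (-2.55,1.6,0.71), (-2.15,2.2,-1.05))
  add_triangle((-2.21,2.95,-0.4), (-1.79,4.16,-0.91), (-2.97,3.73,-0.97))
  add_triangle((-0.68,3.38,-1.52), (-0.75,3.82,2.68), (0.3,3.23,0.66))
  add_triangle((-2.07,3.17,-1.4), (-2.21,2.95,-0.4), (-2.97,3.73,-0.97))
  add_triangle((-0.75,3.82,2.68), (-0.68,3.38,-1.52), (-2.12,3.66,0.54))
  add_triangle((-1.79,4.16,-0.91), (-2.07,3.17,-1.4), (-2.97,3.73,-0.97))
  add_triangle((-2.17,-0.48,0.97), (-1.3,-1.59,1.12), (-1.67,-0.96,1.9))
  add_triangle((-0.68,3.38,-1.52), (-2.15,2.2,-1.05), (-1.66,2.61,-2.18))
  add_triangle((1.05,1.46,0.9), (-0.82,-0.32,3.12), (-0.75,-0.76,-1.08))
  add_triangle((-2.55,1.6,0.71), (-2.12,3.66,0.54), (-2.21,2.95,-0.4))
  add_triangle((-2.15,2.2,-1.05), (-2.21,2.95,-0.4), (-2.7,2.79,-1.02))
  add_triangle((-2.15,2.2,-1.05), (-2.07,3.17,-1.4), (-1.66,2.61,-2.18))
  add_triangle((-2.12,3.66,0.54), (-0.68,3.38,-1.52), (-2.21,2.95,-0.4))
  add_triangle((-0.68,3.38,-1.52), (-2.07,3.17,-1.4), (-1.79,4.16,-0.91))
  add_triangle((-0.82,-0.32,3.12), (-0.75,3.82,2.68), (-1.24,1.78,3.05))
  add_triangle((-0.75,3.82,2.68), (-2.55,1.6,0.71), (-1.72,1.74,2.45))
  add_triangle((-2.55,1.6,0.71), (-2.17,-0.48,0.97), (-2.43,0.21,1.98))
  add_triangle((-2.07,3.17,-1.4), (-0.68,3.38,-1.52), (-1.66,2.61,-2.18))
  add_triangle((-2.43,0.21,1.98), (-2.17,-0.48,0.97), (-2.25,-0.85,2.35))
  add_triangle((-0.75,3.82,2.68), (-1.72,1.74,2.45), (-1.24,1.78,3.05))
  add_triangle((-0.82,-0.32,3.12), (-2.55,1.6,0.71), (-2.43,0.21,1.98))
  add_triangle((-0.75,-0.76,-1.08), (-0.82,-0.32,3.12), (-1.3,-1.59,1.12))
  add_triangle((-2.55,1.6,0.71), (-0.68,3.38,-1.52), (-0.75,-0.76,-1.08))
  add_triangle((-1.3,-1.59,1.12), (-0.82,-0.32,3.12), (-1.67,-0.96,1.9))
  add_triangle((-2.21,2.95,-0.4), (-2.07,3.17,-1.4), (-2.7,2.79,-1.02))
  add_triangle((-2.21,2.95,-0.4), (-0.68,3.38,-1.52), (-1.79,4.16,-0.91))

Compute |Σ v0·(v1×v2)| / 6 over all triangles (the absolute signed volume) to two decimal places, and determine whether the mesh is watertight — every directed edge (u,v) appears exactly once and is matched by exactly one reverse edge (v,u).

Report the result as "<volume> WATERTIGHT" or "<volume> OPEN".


31.74 OPEN

Per-triangle v0·(v1×v2)/6:
  t1: +0.3316
  t2: +1.2000
  t3: -0.2834
  t4: +0.7323
  t5: +0.5303
  t6: +0.9553
  t7: +2.5184
  t8: +0.3421
  t9: +1.5112
  t10: +0.7282
  t11: +0.7171
  t12: +0.7663
  t13: +2.7763
  t14: +0.1163
  t15: +1.2928
  t16: -1.4511
  t17: +0.3326
  t18: +2.3311
  t19: -0.1534
  t20: +3.4508
  t21: +0.5933
  t22: +0.4282
  t23: -0.9291
  t24: -0.2520
  t25: +0.9719
  t26: -0.0671
  t27: +0.3890
  t28: +1.2683
  t29: +0.7615
  t30: +0.8838
  t31: +2.1119
  t32: +0.8157
  t33: +0.8282
  t34: +0.4773
  t35: +0.8837
  t36: +1.1535
  t37: -0.3377
  t38: +2.5117
  t39: +0.4978
  t40: +0.3871
  t41: -0.3774
Σ = +31.7449 → |volume| = 31.74

Directed edges: 123 total; 3 unmatched, e.g. (1.05,1.46,0.9)→(-0.68,3.38,-1.52) → open.


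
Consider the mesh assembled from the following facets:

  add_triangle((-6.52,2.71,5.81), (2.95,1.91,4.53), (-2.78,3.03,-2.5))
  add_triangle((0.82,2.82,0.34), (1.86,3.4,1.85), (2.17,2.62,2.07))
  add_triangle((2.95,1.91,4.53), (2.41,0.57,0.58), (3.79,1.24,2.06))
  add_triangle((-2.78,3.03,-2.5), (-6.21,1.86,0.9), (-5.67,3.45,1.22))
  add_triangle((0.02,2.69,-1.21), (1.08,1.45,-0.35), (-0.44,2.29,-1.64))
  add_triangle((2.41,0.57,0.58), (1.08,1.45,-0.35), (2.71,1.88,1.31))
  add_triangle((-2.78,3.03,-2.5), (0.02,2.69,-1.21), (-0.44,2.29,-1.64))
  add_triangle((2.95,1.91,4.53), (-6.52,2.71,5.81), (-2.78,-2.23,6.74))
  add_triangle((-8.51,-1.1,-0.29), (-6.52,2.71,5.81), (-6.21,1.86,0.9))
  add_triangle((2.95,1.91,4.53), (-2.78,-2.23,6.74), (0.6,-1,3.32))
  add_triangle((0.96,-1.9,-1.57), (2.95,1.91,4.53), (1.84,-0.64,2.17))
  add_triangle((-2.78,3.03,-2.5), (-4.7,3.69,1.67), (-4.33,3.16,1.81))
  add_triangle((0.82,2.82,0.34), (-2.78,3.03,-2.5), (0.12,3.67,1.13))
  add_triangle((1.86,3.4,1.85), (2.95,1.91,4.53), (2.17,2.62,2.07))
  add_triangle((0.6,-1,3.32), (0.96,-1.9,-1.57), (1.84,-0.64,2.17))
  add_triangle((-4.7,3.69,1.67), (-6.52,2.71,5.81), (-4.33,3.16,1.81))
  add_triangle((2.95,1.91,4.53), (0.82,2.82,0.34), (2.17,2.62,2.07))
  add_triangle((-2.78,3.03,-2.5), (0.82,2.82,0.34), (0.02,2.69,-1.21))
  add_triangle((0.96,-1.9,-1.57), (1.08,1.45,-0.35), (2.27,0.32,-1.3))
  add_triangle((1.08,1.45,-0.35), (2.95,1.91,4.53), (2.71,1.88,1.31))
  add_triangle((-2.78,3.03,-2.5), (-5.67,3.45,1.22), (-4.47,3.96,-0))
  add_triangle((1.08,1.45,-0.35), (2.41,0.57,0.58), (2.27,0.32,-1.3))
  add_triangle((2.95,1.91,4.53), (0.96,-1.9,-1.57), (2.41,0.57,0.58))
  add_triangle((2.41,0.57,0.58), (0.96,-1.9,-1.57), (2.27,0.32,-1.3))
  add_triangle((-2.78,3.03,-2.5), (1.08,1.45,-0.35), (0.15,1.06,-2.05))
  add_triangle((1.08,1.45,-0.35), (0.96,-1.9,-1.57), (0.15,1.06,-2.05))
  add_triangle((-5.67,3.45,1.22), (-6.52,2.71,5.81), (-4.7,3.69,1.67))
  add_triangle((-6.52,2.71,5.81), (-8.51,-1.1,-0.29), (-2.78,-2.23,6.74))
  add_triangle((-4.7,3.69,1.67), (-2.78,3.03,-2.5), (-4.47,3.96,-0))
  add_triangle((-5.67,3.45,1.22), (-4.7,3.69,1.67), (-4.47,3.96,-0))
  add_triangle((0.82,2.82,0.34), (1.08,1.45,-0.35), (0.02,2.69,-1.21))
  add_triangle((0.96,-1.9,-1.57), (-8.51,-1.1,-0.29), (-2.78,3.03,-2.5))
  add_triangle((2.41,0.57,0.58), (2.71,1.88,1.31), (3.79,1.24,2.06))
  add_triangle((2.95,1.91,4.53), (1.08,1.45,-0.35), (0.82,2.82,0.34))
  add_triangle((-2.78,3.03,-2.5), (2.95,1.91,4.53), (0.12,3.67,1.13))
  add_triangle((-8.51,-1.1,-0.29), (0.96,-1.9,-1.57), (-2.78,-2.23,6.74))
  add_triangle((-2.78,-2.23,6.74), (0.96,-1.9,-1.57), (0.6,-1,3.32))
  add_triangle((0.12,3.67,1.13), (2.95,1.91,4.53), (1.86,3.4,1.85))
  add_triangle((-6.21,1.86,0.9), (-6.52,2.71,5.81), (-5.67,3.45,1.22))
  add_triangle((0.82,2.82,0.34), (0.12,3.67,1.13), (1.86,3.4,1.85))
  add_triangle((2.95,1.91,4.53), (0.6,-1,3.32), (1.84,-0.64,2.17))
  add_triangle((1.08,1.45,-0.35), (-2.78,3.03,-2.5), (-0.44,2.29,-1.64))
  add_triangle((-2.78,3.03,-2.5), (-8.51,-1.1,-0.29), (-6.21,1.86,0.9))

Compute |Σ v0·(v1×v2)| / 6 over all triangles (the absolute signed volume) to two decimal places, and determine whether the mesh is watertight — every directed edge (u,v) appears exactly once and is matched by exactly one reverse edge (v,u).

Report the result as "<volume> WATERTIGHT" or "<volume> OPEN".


255.88 OPEN

Per-triangle v0·(v1×v2)/6:
  t1: +31.5444
  t2: +0.2347
  t3: -0.0317
  t4: +6.1688
  t5: +0.2305
  t6: +0.6192
  t7: +0.5334
  t8: +40.8635
  t9: +17.1797
  t10: +7.0082
  t11: +1.9283
  t12: -0.4742
  t13: +2.4586
  t14: +0.7616
  t15: +1.9104
  t16: -0.1432
  t17: -0.8715
  t18: +1.6137
  t19: +0.2942
  t20: +0.9287
  t21: +2.4144
  t22: +0.9390
  t23: +2.3867
  t24: +1.4205
  t25: +1.9105
  t26: +1.3434
  t27: +4.2402
  t28: +50.4450
  t29: -0.1767
  t30: +1.5266
  t31: +0.6628
  t32: +14.6097
  t33: +0.4805
  t34: +1.9211
  t35: +0.8785
  t36: +23.8737
  t37: +5.3870
  t38: +2.7982
  t39: +8.5085
  t40: +0.9226
  t41: +2.6072
  t42: -0.4063
  t43: +14.4275
Σ = +255.8780 → |volume| = 255.88

Directed edges: 129 total; 9 unmatched, e.g. (-2.78,3.03,-2.5)→(-6.52,2.71,5.81) → open.
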